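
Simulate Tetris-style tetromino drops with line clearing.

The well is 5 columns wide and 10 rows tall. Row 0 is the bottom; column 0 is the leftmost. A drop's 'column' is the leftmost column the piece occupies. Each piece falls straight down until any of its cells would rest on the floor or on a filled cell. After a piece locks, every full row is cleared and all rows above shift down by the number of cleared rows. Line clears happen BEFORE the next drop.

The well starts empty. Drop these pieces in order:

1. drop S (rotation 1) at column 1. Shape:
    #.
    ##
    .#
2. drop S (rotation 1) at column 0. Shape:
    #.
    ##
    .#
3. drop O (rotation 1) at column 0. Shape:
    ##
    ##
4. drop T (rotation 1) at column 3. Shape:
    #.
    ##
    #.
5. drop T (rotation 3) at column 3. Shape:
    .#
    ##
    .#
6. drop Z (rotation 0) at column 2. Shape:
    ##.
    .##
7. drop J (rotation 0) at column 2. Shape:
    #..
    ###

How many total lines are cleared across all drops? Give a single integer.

Answer: 1

Derivation:
Drop 1: S rot1 at col 1 lands with bottom-row=0; cleared 0 line(s) (total 0); column heights now [0 3 2 0 0], max=3
Drop 2: S rot1 at col 0 lands with bottom-row=3; cleared 0 line(s) (total 0); column heights now [6 5 2 0 0], max=6
Drop 3: O rot1 at col 0 lands with bottom-row=6; cleared 0 line(s) (total 0); column heights now [8 8 2 0 0], max=8
Drop 4: T rot1 at col 3 lands with bottom-row=0; cleared 0 line(s) (total 0); column heights now [8 8 2 3 2], max=8
Drop 5: T rot3 at col 3 lands with bottom-row=2; cleared 0 line(s) (total 0); column heights now [8 8 2 4 5], max=8
Drop 6: Z rot0 at col 2 lands with bottom-row=5; cleared 0 line(s) (total 0); column heights now [8 8 7 7 6], max=8
Drop 7: J rot0 at col 2 lands with bottom-row=7; cleared 1 line(s) (total 1); column heights now [7 7 8 7 6], max=8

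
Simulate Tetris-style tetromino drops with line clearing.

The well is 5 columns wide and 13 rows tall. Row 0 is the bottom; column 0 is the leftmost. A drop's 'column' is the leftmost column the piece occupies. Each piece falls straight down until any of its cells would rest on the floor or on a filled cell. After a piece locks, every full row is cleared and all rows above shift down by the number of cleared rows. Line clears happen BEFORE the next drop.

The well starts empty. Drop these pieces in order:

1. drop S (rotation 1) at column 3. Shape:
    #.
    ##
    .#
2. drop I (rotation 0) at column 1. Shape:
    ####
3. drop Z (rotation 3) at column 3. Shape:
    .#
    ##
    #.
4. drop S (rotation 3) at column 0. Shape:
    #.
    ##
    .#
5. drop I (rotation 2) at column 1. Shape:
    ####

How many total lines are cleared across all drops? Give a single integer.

Drop 1: S rot1 at col 3 lands with bottom-row=0; cleared 0 line(s) (total 0); column heights now [0 0 0 3 2], max=3
Drop 2: I rot0 at col 1 lands with bottom-row=3; cleared 0 line(s) (total 0); column heights now [0 4 4 4 4], max=4
Drop 3: Z rot3 at col 3 lands with bottom-row=4; cleared 0 line(s) (total 0); column heights now [0 4 4 6 7], max=7
Drop 4: S rot3 at col 0 lands with bottom-row=4; cleared 0 line(s) (total 0); column heights now [7 6 4 6 7], max=7
Drop 5: I rot2 at col 1 lands with bottom-row=7; cleared 0 line(s) (total 0); column heights now [7 8 8 8 8], max=8

Answer: 0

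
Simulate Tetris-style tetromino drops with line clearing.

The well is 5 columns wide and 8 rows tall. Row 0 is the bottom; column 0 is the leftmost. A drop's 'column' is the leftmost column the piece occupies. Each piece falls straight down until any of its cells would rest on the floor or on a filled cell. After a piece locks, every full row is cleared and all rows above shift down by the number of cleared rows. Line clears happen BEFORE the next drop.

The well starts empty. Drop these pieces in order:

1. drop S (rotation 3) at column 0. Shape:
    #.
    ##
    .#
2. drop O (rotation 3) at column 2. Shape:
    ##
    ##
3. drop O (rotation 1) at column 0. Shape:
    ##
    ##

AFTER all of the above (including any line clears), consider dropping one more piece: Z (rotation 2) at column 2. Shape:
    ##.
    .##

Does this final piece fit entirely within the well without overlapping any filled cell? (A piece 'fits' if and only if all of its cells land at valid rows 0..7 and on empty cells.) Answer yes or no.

Drop 1: S rot3 at col 0 lands with bottom-row=0; cleared 0 line(s) (total 0); column heights now [3 2 0 0 0], max=3
Drop 2: O rot3 at col 2 lands with bottom-row=0; cleared 0 line(s) (total 0); column heights now [3 2 2 2 0], max=3
Drop 3: O rot1 at col 0 lands with bottom-row=3; cleared 0 line(s) (total 0); column heights now [5 5 2 2 0], max=5
Test piece Z rot2 at col 2 (width 3): heights before test = [5 5 2 2 0]; fits = True

Answer: yes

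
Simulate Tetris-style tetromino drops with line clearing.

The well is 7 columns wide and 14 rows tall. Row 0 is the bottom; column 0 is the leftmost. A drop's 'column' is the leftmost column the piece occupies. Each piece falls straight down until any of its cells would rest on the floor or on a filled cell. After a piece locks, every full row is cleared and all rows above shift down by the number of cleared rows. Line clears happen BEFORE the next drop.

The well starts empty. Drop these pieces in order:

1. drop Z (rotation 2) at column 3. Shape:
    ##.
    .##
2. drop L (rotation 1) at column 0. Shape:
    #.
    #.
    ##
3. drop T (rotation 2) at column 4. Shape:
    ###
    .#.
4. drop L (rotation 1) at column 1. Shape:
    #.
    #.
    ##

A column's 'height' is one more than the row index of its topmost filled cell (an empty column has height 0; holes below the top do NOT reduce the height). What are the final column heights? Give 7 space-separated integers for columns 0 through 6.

Drop 1: Z rot2 at col 3 lands with bottom-row=0; cleared 0 line(s) (total 0); column heights now [0 0 0 2 2 1 0], max=2
Drop 2: L rot1 at col 0 lands with bottom-row=0; cleared 0 line(s) (total 0); column heights now [3 1 0 2 2 1 0], max=3
Drop 3: T rot2 at col 4 lands with bottom-row=1; cleared 0 line(s) (total 0); column heights now [3 1 0 2 3 3 3], max=3
Drop 4: L rot1 at col 1 lands with bottom-row=1; cleared 0 line(s) (total 0); column heights now [3 4 2 2 3 3 3], max=4

Answer: 3 4 2 2 3 3 3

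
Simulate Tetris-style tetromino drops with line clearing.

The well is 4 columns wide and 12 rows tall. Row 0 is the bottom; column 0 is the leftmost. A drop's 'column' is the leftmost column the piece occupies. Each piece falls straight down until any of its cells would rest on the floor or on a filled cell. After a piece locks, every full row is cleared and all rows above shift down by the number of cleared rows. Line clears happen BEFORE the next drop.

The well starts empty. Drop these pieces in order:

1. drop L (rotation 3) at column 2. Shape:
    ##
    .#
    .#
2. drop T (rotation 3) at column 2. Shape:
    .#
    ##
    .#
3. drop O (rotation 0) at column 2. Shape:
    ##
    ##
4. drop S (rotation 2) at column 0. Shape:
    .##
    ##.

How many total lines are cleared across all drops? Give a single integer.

Drop 1: L rot3 at col 2 lands with bottom-row=0; cleared 0 line(s) (total 0); column heights now [0 0 3 3], max=3
Drop 2: T rot3 at col 2 lands with bottom-row=3; cleared 0 line(s) (total 0); column heights now [0 0 5 6], max=6
Drop 3: O rot0 at col 2 lands with bottom-row=6; cleared 0 line(s) (total 0); column heights now [0 0 8 8], max=8
Drop 4: S rot2 at col 0 lands with bottom-row=7; cleared 1 line(s) (total 1); column heights now [0 8 8 7], max=8

Answer: 1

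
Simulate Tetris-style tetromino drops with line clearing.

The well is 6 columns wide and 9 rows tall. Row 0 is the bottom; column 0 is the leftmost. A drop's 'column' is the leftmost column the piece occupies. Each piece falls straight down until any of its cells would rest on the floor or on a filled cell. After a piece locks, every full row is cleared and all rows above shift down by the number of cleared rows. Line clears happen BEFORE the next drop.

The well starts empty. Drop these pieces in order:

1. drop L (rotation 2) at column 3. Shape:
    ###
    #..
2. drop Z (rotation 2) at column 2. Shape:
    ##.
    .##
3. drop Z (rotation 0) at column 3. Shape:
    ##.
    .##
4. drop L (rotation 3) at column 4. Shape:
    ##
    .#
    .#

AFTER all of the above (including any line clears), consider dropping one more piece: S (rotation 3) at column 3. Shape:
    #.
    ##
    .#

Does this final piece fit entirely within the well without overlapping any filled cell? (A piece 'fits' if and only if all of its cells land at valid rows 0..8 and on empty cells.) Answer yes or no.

Answer: no

Derivation:
Drop 1: L rot2 at col 3 lands with bottom-row=0; cleared 0 line(s) (total 0); column heights now [0 0 0 2 2 2], max=2
Drop 2: Z rot2 at col 2 lands with bottom-row=2; cleared 0 line(s) (total 0); column heights now [0 0 4 4 3 2], max=4
Drop 3: Z rot0 at col 3 lands with bottom-row=3; cleared 0 line(s) (total 0); column heights now [0 0 4 5 5 4], max=5
Drop 4: L rot3 at col 4 lands with bottom-row=4; cleared 0 line(s) (total 0); column heights now [0 0 4 5 7 7], max=7
Test piece S rot3 at col 3 (width 2): heights before test = [0 0 4 5 7 7]; fits = False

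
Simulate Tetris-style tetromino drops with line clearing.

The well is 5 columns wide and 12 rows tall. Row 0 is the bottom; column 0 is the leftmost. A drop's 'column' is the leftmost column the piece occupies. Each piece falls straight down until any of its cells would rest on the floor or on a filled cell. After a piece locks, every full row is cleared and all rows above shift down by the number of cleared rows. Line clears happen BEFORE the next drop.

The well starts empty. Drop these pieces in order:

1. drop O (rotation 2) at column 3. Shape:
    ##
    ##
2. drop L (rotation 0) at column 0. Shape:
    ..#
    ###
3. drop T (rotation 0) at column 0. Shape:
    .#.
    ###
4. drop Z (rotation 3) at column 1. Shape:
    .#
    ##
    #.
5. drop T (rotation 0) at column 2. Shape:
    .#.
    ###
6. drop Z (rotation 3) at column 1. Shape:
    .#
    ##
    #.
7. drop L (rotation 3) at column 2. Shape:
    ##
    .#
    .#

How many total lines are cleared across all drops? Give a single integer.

Answer: 1

Derivation:
Drop 1: O rot2 at col 3 lands with bottom-row=0; cleared 0 line(s) (total 0); column heights now [0 0 0 2 2], max=2
Drop 2: L rot0 at col 0 lands with bottom-row=0; cleared 1 line(s) (total 1); column heights now [0 0 1 1 1], max=1
Drop 3: T rot0 at col 0 lands with bottom-row=1; cleared 0 line(s) (total 1); column heights now [2 3 2 1 1], max=3
Drop 4: Z rot3 at col 1 lands with bottom-row=3; cleared 0 line(s) (total 1); column heights now [2 5 6 1 1], max=6
Drop 5: T rot0 at col 2 lands with bottom-row=6; cleared 0 line(s) (total 1); column heights now [2 5 7 8 7], max=8
Drop 6: Z rot3 at col 1 lands with bottom-row=6; cleared 0 line(s) (total 1); column heights now [2 8 9 8 7], max=9
Drop 7: L rot3 at col 2 lands with bottom-row=8; cleared 0 line(s) (total 1); column heights now [2 8 11 11 7], max=11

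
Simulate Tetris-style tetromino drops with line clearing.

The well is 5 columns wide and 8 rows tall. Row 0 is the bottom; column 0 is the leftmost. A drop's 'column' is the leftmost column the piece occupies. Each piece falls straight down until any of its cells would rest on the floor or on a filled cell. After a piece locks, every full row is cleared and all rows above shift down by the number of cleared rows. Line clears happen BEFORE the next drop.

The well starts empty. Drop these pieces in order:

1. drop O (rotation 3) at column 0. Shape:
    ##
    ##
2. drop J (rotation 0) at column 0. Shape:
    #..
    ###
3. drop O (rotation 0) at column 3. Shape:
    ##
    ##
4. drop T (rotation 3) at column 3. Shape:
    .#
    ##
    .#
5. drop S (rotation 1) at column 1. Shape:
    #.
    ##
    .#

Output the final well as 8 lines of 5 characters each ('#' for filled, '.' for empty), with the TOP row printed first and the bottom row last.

Drop 1: O rot3 at col 0 lands with bottom-row=0; cleared 0 line(s) (total 0); column heights now [2 2 0 0 0], max=2
Drop 2: J rot0 at col 0 lands with bottom-row=2; cleared 0 line(s) (total 0); column heights now [4 3 3 0 0], max=4
Drop 3: O rot0 at col 3 lands with bottom-row=0; cleared 0 line(s) (total 0); column heights now [4 3 3 2 2], max=4
Drop 4: T rot3 at col 3 lands with bottom-row=2; cleared 0 line(s) (total 0); column heights now [4 3 3 4 5], max=5
Drop 5: S rot1 at col 1 lands with bottom-row=3; cleared 0 line(s) (total 0); column heights now [4 6 5 4 5], max=6

Answer: .....
.....
.#...
.##.#
#.###
###.#
##.##
##.##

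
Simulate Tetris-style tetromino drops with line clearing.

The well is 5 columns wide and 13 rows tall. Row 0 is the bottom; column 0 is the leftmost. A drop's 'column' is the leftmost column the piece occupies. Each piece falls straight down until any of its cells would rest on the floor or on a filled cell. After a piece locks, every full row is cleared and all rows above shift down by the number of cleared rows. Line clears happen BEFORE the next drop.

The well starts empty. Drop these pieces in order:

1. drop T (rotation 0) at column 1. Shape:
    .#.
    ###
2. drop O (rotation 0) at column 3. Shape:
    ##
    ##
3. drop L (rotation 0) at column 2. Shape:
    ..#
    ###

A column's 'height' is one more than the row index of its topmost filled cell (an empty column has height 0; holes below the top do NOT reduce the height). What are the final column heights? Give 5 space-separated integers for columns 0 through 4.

Drop 1: T rot0 at col 1 lands with bottom-row=0; cleared 0 line(s) (total 0); column heights now [0 1 2 1 0], max=2
Drop 2: O rot0 at col 3 lands with bottom-row=1; cleared 0 line(s) (total 0); column heights now [0 1 2 3 3], max=3
Drop 3: L rot0 at col 2 lands with bottom-row=3; cleared 0 line(s) (total 0); column heights now [0 1 4 4 5], max=5

Answer: 0 1 4 4 5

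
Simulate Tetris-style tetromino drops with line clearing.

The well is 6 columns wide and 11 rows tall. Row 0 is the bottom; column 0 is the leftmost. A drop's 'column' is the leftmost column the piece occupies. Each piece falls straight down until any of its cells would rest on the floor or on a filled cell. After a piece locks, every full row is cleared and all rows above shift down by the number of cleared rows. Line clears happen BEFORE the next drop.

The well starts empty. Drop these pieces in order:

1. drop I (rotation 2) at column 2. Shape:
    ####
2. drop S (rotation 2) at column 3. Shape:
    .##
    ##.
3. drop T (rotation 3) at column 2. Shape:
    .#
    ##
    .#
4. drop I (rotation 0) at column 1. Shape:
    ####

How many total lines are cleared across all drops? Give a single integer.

Drop 1: I rot2 at col 2 lands with bottom-row=0; cleared 0 line(s) (total 0); column heights now [0 0 1 1 1 1], max=1
Drop 2: S rot2 at col 3 lands with bottom-row=1; cleared 0 line(s) (total 0); column heights now [0 0 1 2 3 3], max=3
Drop 3: T rot3 at col 2 lands with bottom-row=2; cleared 0 line(s) (total 0); column heights now [0 0 4 5 3 3], max=5
Drop 4: I rot0 at col 1 lands with bottom-row=5; cleared 0 line(s) (total 0); column heights now [0 6 6 6 6 3], max=6

Answer: 0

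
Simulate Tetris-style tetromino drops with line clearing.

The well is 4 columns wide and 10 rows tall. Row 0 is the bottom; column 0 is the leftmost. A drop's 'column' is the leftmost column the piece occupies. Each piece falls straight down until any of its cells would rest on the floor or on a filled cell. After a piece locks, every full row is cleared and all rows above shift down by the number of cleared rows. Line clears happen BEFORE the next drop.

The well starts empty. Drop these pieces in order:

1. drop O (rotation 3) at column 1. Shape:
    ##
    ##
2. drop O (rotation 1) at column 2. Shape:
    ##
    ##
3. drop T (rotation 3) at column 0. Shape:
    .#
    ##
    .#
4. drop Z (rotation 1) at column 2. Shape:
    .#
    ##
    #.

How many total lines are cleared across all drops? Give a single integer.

Drop 1: O rot3 at col 1 lands with bottom-row=0; cleared 0 line(s) (total 0); column heights now [0 2 2 0], max=2
Drop 2: O rot1 at col 2 lands with bottom-row=2; cleared 0 line(s) (total 0); column heights now [0 2 4 4], max=4
Drop 3: T rot3 at col 0 lands with bottom-row=2; cleared 1 line(s) (total 1); column heights now [0 4 3 3], max=4
Drop 4: Z rot1 at col 2 lands with bottom-row=3; cleared 0 line(s) (total 1); column heights now [0 4 5 6], max=6

Answer: 1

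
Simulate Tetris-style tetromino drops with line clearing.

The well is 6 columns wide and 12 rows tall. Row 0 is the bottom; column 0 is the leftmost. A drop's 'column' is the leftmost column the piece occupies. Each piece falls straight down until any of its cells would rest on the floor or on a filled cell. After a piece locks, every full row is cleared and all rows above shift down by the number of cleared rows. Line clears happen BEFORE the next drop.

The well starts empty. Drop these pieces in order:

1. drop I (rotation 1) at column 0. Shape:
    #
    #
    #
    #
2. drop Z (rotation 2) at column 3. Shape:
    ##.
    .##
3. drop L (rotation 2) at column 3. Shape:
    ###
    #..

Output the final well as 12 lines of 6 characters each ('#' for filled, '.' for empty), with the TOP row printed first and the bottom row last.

Answer: ......
......
......
......
......
......
......
......
#..###
#..#..
#..##.
#...##

Derivation:
Drop 1: I rot1 at col 0 lands with bottom-row=0; cleared 0 line(s) (total 0); column heights now [4 0 0 0 0 0], max=4
Drop 2: Z rot2 at col 3 lands with bottom-row=0; cleared 0 line(s) (total 0); column heights now [4 0 0 2 2 1], max=4
Drop 3: L rot2 at col 3 lands with bottom-row=2; cleared 0 line(s) (total 0); column heights now [4 0 0 4 4 4], max=4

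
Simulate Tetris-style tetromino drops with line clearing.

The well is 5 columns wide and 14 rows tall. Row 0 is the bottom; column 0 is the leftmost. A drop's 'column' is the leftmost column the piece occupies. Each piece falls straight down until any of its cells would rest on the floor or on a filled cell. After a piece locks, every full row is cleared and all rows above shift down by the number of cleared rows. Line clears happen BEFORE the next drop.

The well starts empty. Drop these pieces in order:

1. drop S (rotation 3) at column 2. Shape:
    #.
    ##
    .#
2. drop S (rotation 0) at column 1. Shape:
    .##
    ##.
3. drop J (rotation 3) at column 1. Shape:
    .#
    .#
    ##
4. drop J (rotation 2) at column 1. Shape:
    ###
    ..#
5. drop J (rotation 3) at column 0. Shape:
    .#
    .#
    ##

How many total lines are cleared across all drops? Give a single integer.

Drop 1: S rot3 at col 2 lands with bottom-row=0; cleared 0 line(s) (total 0); column heights now [0 0 3 2 0], max=3
Drop 2: S rot0 at col 1 lands with bottom-row=3; cleared 0 line(s) (total 0); column heights now [0 4 5 5 0], max=5
Drop 3: J rot3 at col 1 lands with bottom-row=5; cleared 0 line(s) (total 0); column heights now [0 6 8 5 0], max=8
Drop 4: J rot2 at col 1 lands with bottom-row=7; cleared 0 line(s) (total 0); column heights now [0 9 9 9 0], max=9
Drop 5: J rot3 at col 0 lands with bottom-row=9; cleared 0 line(s) (total 0); column heights now [10 12 9 9 0], max=12

Answer: 0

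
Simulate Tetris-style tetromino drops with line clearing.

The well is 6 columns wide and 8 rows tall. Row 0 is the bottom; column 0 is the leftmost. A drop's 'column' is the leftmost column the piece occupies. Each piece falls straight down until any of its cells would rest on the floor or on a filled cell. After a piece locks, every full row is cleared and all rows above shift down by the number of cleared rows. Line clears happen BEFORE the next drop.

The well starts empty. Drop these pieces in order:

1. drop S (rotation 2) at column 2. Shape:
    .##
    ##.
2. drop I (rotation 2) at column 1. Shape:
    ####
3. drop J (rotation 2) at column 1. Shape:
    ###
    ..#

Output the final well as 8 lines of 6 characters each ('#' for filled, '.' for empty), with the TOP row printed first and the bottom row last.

Answer: ......
......
......
.###..
...#..
.####.
...##.
..##..

Derivation:
Drop 1: S rot2 at col 2 lands with bottom-row=0; cleared 0 line(s) (total 0); column heights now [0 0 1 2 2 0], max=2
Drop 2: I rot2 at col 1 lands with bottom-row=2; cleared 0 line(s) (total 0); column heights now [0 3 3 3 3 0], max=3
Drop 3: J rot2 at col 1 lands with bottom-row=3; cleared 0 line(s) (total 0); column heights now [0 5 5 5 3 0], max=5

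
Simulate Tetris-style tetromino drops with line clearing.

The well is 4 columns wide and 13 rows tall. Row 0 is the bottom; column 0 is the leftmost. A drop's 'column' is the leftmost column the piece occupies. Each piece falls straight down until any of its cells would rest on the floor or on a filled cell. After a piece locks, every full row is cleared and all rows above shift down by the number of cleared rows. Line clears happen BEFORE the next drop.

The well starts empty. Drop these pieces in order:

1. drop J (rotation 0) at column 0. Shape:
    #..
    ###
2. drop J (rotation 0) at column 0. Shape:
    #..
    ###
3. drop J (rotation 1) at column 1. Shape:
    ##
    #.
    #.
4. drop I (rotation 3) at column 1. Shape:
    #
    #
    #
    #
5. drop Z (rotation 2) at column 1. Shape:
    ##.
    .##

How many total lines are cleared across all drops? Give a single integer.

Drop 1: J rot0 at col 0 lands with bottom-row=0; cleared 0 line(s) (total 0); column heights now [2 1 1 0], max=2
Drop 2: J rot0 at col 0 lands with bottom-row=2; cleared 0 line(s) (total 0); column heights now [4 3 3 0], max=4
Drop 3: J rot1 at col 1 lands with bottom-row=3; cleared 0 line(s) (total 0); column heights now [4 6 6 0], max=6
Drop 4: I rot3 at col 1 lands with bottom-row=6; cleared 0 line(s) (total 0); column heights now [4 10 6 0], max=10
Drop 5: Z rot2 at col 1 lands with bottom-row=9; cleared 0 line(s) (total 0); column heights now [4 11 11 10], max=11

Answer: 0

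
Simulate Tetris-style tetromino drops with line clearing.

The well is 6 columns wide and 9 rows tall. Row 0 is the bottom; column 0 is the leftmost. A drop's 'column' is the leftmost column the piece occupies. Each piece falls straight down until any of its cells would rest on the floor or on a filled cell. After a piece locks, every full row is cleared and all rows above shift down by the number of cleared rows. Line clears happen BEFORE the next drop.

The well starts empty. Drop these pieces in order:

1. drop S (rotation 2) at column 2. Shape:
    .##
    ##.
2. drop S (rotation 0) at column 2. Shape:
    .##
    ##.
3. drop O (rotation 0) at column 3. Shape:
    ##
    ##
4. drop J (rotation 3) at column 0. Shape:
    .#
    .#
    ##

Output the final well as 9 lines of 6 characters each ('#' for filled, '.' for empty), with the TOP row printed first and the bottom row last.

Drop 1: S rot2 at col 2 lands with bottom-row=0; cleared 0 line(s) (total 0); column heights now [0 0 1 2 2 0], max=2
Drop 2: S rot0 at col 2 lands with bottom-row=2; cleared 0 line(s) (total 0); column heights now [0 0 3 4 4 0], max=4
Drop 3: O rot0 at col 3 lands with bottom-row=4; cleared 0 line(s) (total 0); column heights now [0 0 3 6 6 0], max=6
Drop 4: J rot3 at col 0 lands with bottom-row=0; cleared 0 line(s) (total 0); column heights now [1 3 3 6 6 0], max=6

Answer: ......
......
......
...##.
...##.
...##.
.###..
.#.##.
####..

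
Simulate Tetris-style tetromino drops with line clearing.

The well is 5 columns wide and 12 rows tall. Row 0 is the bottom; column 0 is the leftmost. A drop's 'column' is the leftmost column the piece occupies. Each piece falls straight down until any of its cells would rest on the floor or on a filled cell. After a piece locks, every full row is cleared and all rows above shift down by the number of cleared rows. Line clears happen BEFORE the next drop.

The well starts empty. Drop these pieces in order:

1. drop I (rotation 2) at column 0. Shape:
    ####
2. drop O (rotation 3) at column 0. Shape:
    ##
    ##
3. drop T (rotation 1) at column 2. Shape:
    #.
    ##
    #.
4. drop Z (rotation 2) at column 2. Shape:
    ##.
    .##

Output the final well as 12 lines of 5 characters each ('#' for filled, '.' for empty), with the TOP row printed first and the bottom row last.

Answer: .....
.....
.....
.....
.....
.....
.....
..##.
..###
####.
###..
####.

Derivation:
Drop 1: I rot2 at col 0 lands with bottom-row=0; cleared 0 line(s) (total 0); column heights now [1 1 1 1 0], max=1
Drop 2: O rot3 at col 0 lands with bottom-row=1; cleared 0 line(s) (total 0); column heights now [3 3 1 1 0], max=3
Drop 3: T rot1 at col 2 lands with bottom-row=1; cleared 0 line(s) (total 0); column heights now [3 3 4 3 0], max=4
Drop 4: Z rot2 at col 2 lands with bottom-row=3; cleared 0 line(s) (total 0); column heights now [3 3 5 5 4], max=5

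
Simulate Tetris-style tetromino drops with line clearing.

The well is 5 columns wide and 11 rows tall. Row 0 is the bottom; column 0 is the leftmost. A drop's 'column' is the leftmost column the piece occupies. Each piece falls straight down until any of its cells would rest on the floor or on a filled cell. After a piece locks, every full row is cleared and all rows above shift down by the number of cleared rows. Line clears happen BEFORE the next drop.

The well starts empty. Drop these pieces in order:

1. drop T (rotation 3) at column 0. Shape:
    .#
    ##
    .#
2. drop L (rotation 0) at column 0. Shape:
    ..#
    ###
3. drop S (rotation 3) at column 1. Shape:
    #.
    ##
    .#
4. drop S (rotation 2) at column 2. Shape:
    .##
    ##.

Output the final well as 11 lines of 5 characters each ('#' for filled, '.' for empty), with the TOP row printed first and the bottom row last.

Drop 1: T rot3 at col 0 lands with bottom-row=0; cleared 0 line(s) (total 0); column heights now [2 3 0 0 0], max=3
Drop 2: L rot0 at col 0 lands with bottom-row=3; cleared 0 line(s) (total 0); column heights now [4 4 5 0 0], max=5
Drop 3: S rot3 at col 1 lands with bottom-row=5; cleared 0 line(s) (total 0); column heights now [4 8 7 0 0], max=8
Drop 4: S rot2 at col 2 lands with bottom-row=7; cleared 0 line(s) (total 0); column heights now [4 8 8 9 9], max=9

Answer: .....
.....
...##
.###.
.##..
..#..
..#..
###..
.#...
##...
.#...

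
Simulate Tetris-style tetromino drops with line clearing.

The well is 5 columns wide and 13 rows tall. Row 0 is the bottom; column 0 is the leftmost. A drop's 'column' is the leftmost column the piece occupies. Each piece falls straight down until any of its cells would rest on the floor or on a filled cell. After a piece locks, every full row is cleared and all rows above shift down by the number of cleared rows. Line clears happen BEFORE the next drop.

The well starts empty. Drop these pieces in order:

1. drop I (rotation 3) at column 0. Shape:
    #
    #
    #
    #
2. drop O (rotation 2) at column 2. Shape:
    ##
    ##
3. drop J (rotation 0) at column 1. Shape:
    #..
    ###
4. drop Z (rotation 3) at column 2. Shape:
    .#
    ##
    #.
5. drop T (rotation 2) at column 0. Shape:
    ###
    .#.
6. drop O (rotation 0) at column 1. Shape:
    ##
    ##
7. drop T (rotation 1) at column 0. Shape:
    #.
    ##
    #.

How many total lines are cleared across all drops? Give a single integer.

Drop 1: I rot3 at col 0 lands with bottom-row=0; cleared 0 line(s) (total 0); column heights now [4 0 0 0 0], max=4
Drop 2: O rot2 at col 2 lands with bottom-row=0; cleared 0 line(s) (total 0); column heights now [4 0 2 2 0], max=4
Drop 3: J rot0 at col 1 lands with bottom-row=2; cleared 0 line(s) (total 0); column heights now [4 4 3 3 0], max=4
Drop 4: Z rot3 at col 2 lands with bottom-row=3; cleared 0 line(s) (total 0); column heights now [4 4 5 6 0], max=6
Drop 5: T rot2 at col 0 lands with bottom-row=4; cleared 0 line(s) (total 0); column heights now [6 6 6 6 0], max=6
Drop 6: O rot0 at col 1 lands with bottom-row=6; cleared 0 line(s) (total 0); column heights now [6 8 8 6 0], max=8
Drop 7: T rot1 at col 0 lands with bottom-row=7; cleared 0 line(s) (total 0); column heights now [10 9 8 6 0], max=10

Answer: 0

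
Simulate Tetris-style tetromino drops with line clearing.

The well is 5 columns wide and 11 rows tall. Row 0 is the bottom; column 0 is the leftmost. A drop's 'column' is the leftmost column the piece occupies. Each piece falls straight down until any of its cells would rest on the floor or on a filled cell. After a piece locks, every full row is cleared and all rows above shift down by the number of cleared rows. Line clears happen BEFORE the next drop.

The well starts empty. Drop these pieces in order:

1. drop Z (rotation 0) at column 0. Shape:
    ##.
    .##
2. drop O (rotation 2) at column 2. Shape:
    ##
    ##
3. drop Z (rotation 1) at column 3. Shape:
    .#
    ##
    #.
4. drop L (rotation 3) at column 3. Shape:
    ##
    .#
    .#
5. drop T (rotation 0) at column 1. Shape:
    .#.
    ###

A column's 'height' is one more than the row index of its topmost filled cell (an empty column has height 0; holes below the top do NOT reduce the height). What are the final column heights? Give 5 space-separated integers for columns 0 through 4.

Answer: 2 10 11 10 9

Derivation:
Drop 1: Z rot0 at col 0 lands with bottom-row=0; cleared 0 line(s) (total 0); column heights now [2 2 1 0 0], max=2
Drop 2: O rot2 at col 2 lands with bottom-row=1; cleared 0 line(s) (total 0); column heights now [2 2 3 3 0], max=3
Drop 3: Z rot1 at col 3 lands with bottom-row=3; cleared 0 line(s) (total 0); column heights now [2 2 3 5 6], max=6
Drop 4: L rot3 at col 3 lands with bottom-row=6; cleared 0 line(s) (total 0); column heights now [2 2 3 9 9], max=9
Drop 5: T rot0 at col 1 lands with bottom-row=9; cleared 0 line(s) (total 0); column heights now [2 10 11 10 9], max=11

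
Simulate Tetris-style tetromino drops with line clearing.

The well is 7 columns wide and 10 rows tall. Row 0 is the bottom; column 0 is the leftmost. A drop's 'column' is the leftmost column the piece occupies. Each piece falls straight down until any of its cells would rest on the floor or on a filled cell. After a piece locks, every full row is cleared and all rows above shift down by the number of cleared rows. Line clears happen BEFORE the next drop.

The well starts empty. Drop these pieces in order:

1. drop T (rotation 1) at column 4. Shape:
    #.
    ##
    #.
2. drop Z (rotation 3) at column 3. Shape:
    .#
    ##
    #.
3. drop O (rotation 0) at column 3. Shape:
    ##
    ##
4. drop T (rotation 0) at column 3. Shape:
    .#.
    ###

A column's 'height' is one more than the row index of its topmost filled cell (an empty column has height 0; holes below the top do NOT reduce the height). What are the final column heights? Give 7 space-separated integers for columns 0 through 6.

Answer: 0 0 0 8 9 8 0

Derivation:
Drop 1: T rot1 at col 4 lands with bottom-row=0; cleared 0 line(s) (total 0); column heights now [0 0 0 0 3 2 0], max=3
Drop 2: Z rot3 at col 3 lands with bottom-row=2; cleared 0 line(s) (total 0); column heights now [0 0 0 4 5 2 0], max=5
Drop 3: O rot0 at col 3 lands with bottom-row=5; cleared 0 line(s) (total 0); column heights now [0 0 0 7 7 2 0], max=7
Drop 4: T rot0 at col 3 lands with bottom-row=7; cleared 0 line(s) (total 0); column heights now [0 0 0 8 9 8 0], max=9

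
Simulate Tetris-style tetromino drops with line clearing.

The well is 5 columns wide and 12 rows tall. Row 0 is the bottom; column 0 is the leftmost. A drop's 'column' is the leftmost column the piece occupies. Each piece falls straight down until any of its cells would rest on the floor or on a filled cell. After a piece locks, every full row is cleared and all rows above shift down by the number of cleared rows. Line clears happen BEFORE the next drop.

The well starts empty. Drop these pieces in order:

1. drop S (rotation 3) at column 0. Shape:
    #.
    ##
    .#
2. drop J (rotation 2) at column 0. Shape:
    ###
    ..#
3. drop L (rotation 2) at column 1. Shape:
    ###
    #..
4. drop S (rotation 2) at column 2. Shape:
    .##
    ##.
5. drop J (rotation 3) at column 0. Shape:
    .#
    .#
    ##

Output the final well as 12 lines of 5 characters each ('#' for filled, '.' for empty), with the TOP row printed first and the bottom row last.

Drop 1: S rot3 at col 0 lands with bottom-row=0; cleared 0 line(s) (total 0); column heights now [3 2 0 0 0], max=3
Drop 2: J rot2 at col 0 lands with bottom-row=2; cleared 0 line(s) (total 0); column heights now [4 4 4 0 0], max=4
Drop 3: L rot2 at col 1 lands with bottom-row=4; cleared 0 line(s) (total 0); column heights now [4 6 6 6 0], max=6
Drop 4: S rot2 at col 2 lands with bottom-row=6; cleared 0 line(s) (total 0); column heights now [4 6 7 8 8], max=8
Drop 5: J rot3 at col 0 lands with bottom-row=6; cleared 0 line(s) (total 0); column heights now [7 9 7 8 8], max=9

Answer: .....
.....
.....
.#...
.#.##
####.
.###.
.#...
###..
#.#..
##...
.#...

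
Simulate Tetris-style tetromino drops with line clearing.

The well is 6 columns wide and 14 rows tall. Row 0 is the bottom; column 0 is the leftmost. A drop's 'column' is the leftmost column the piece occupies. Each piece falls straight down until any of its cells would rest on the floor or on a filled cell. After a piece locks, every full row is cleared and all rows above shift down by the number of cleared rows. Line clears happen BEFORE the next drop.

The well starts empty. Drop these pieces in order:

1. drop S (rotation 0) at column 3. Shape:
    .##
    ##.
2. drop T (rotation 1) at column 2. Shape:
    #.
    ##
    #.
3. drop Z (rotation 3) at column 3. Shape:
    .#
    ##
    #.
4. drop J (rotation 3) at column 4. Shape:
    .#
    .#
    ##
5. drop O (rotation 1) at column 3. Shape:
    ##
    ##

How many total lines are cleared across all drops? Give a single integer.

Answer: 0

Derivation:
Drop 1: S rot0 at col 3 lands with bottom-row=0; cleared 0 line(s) (total 0); column heights now [0 0 0 1 2 2], max=2
Drop 2: T rot1 at col 2 lands with bottom-row=0; cleared 0 line(s) (total 0); column heights now [0 0 3 2 2 2], max=3
Drop 3: Z rot3 at col 3 lands with bottom-row=2; cleared 0 line(s) (total 0); column heights now [0 0 3 4 5 2], max=5
Drop 4: J rot3 at col 4 lands with bottom-row=5; cleared 0 line(s) (total 0); column heights now [0 0 3 4 6 8], max=8
Drop 5: O rot1 at col 3 lands with bottom-row=6; cleared 0 line(s) (total 0); column heights now [0 0 3 8 8 8], max=8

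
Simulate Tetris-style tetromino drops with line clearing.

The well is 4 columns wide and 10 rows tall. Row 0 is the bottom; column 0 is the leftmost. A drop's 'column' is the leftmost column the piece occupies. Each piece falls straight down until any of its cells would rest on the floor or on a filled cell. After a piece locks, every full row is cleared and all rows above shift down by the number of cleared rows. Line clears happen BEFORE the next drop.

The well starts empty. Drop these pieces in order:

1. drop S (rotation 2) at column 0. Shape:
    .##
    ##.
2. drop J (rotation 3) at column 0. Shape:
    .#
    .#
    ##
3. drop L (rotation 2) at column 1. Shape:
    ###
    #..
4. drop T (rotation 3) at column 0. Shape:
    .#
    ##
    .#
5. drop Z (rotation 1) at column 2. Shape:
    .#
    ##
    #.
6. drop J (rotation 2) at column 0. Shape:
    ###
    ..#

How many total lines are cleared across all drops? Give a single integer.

Drop 1: S rot2 at col 0 lands with bottom-row=0; cleared 0 line(s) (total 0); column heights now [1 2 2 0], max=2
Drop 2: J rot3 at col 0 lands with bottom-row=2; cleared 0 line(s) (total 0); column heights now [3 5 2 0], max=5
Drop 3: L rot2 at col 1 lands with bottom-row=5; cleared 0 line(s) (total 0); column heights now [3 7 7 7], max=7
Drop 4: T rot3 at col 0 lands with bottom-row=7; cleared 0 line(s) (total 0); column heights now [9 10 7 7], max=10
Drop 5: Z rot1 at col 2 lands with bottom-row=7; cleared 1 line(s) (total 1); column heights now [3 9 8 9], max=9
Drop 6: J rot2 at col 0 lands with bottom-row=8; cleared 0 line(s) (total 1); column heights now [10 10 10 9], max=10

Answer: 1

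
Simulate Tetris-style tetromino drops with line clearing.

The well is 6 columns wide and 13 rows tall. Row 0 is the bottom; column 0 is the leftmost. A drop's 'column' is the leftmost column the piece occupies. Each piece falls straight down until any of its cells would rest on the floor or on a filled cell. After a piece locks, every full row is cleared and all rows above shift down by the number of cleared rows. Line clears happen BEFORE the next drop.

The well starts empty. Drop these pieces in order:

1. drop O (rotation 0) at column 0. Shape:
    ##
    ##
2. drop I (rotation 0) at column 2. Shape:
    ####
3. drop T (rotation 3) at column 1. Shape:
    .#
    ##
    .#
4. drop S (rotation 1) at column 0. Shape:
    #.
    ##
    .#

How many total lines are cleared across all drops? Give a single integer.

Drop 1: O rot0 at col 0 lands with bottom-row=0; cleared 0 line(s) (total 0); column heights now [2 2 0 0 0 0], max=2
Drop 2: I rot0 at col 2 lands with bottom-row=0; cleared 1 line(s) (total 1); column heights now [1 1 0 0 0 0], max=1
Drop 3: T rot3 at col 1 lands with bottom-row=0; cleared 0 line(s) (total 1); column heights now [1 2 3 0 0 0], max=3
Drop 4: S rot1 at col 0 lands with bottom-row=2; cleared 0 line(s) (total 1); column heights now [5 4 3 0 0 0], max=5

Answer: 1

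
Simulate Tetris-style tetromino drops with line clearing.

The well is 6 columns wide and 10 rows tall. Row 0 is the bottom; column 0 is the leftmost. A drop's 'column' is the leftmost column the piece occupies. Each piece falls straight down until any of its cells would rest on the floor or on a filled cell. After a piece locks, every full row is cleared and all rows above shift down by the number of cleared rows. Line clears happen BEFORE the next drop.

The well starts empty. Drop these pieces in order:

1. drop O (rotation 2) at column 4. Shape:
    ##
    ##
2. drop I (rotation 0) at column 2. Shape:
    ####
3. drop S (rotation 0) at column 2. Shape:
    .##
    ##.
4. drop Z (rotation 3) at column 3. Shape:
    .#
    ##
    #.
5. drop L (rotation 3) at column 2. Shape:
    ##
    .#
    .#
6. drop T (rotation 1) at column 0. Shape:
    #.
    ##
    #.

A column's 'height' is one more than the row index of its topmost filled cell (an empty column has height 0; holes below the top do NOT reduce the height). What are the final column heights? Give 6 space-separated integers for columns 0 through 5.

Answer: 3 2 10 10 8 3

Derivation:
Drop 1: O rot2 at col 4 lands with bottom-row=0; cleared 0 line(s) (total 0); column heights now [0 0 0 0 2 2], max=2
Drop 2: I rot0 at col 2 lands with bottom-row=2; cleared 0 line(s) (total 0); column heights now [0 0 3 3 3 3], max=3
Drop 3: S rot0 at col 2 lands with bottom-row=3; cleared 0 line(s) (total 0); column heights now [0 0 4 5 5 3], max=5
Drop 4: Z rot3 at col 3 lands with bottom-row=5; cleared 0 line(s) (total 0); column heights now [0 0 4 7 8 3], max=8
Drop 5: L rot3 at col 2 lands with bottom-row=7; cleared 0 line(s) (total 0); column heights now [0 0 10 10 8 3], max=10
Drop 6: T rot1 at col 0 lands with bottom-row=0; cleared 0 line(s) (total 0); column heights now [3 2 10 10 8 3], max=10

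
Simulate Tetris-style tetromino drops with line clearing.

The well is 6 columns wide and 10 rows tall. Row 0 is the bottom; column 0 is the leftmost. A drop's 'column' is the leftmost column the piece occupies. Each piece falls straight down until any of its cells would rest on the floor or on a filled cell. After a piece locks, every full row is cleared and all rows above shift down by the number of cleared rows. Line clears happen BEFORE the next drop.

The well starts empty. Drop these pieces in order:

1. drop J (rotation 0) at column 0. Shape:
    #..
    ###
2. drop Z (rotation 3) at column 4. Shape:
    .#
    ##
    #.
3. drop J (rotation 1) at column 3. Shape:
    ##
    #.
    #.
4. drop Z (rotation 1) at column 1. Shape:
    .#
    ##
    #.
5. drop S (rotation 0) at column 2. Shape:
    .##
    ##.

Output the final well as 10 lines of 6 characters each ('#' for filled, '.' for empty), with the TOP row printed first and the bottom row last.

Drop 1: J rot0 at col 0 lands with bottom-row=0; cleared 0 line(s) (total 0); column heights now [2 1 1 0 0 0], max=2
Drop 2: Z rot3 at col 4 lands with bottom-row=0; cleared 0 line(s) (total 0); column heights now [2 1 1 0 2 3], max=3
Drop 3: J rot1 at col 3 lands with bottom-row=0; cleared 0 line(s) (total 0); column heights now [2 1 1 3 3 3], max=3
Drop 4: Z rot1 at col 1 lands with bottom-row=1; cleared 0 line(s) (total 0); column heights now [2 3 4 3 3 3], max=4
Drop 5: S rot0 at col 2 lands with bottom-row=4; cleared 0 line(s) (total 0); column heights now [2 3 5 6 6 3], max=6

Answer: ......
......
......
......
...##.
..##..
..#...
.#####
##.###
#####.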